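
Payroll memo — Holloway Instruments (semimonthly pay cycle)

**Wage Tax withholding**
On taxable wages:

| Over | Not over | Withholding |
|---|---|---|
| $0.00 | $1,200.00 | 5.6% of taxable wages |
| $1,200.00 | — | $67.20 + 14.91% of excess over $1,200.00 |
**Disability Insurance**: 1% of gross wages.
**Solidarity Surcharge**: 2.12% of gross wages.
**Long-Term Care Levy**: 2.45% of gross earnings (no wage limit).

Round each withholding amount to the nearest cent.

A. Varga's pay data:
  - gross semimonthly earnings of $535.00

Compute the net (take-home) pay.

$475.24

Wage Tax: taxable = $535.00
  5.6% × $535.00 = $29.96
Disability Insurance: 1% × $535.00 = $5.35
Solidarity Surcharge: 2.12% × $535.00 = $11.34
Long-Term Care Levy: 2.45% × $535.00 = $13.11
Total withheld: $29.96 + $5.35 + $11.34 + $13.11 = $59.76
Net pay: $535.00 − $59.76 = $475.24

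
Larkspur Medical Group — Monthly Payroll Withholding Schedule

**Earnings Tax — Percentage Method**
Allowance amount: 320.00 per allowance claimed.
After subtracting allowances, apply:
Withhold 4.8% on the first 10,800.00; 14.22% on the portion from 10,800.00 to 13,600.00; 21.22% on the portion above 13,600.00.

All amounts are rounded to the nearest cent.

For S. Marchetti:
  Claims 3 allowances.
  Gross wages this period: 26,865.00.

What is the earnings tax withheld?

Earnings Tax: taxable = 26,865.00 − 3×320.00 = 25,905.00
  916.56 + 21.22% × (25,905.00 − 13,600.00) = 916.56 + 21.22% × 12,305.00 = 3,527.68

3,527.68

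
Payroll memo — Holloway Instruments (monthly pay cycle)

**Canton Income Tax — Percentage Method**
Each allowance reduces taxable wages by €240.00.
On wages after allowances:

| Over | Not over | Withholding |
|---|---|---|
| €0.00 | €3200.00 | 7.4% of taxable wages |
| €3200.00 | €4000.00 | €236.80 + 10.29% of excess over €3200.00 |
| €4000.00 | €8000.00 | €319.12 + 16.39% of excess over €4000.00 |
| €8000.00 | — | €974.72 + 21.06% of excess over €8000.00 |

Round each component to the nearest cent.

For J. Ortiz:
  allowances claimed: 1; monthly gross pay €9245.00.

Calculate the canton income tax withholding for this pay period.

Canton Income Tax: taxable = €9245.00 − 1×€240.00 = €9005.00
  €974.72 + 21.06% × (€9005.00 − €8000.00) = €974.72 + 21.06% × €1005.00 = €1186.37

€1186.37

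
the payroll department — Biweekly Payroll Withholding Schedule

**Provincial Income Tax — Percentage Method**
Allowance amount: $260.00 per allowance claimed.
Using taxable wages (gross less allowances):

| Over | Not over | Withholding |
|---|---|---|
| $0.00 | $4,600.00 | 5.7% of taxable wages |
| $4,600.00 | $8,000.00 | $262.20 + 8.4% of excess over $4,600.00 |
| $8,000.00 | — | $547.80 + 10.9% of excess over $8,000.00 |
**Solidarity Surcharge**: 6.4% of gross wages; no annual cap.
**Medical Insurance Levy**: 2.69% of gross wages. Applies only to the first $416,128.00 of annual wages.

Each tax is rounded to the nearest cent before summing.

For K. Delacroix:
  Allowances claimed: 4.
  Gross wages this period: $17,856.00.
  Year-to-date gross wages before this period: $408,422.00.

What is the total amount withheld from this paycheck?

$2,858.81

Provincial Income Tax: taxable = $17,856.00 − 4×$260.00 = $16,816.00
  $547.80 + 10.9% × ($16,816.00 − $8,000.00) = $547.80 + 10.9% × $8,816.00 = $1,508.74
Solidarity Surcharge: 6.4% × $17,856.00 = $1,142.78
Medical Insurance Levy: cap $416,128.00 − YTD $408,422.00 = $7,706.00 subject; 2.69% × $7,706.00 = $207.29
Total: $1,508.74 + $1,142.78 + $207.29 = $2,858.81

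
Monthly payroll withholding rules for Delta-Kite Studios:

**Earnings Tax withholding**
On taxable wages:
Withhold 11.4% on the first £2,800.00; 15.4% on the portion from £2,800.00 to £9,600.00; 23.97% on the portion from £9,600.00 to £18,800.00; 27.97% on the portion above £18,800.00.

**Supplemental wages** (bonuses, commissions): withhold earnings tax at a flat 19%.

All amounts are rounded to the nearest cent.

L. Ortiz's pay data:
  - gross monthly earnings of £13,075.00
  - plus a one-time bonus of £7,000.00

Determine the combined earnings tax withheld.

Earnings Tax: taxable = £13,075.00
  £1,366.40 + 23.97% × (£13,075.00 − £9,600.00) = £1,366.40 + 23.97% × £3,475.00 = £2,199.36
Supplemental (19% flat on bonus): 19% × £7,000.00 = £1,330.00
Total earnings tax: £2,199.36 + £1,330.00 = £3,529.36

£3,529.36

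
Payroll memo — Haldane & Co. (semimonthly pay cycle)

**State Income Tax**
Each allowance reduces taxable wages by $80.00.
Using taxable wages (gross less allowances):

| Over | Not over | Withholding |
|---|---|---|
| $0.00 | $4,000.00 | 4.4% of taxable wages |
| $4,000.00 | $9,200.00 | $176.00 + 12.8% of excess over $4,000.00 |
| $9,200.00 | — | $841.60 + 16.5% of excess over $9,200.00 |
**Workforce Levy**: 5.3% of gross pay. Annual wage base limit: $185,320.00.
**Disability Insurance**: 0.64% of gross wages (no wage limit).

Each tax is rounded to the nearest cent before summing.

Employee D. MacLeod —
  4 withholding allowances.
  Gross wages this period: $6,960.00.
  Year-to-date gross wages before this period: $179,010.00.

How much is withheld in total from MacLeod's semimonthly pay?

State Income Tax: taxable = $6,960.00 − 4×$80.00 = $6,640.00
  $176.00 + 12.8% × ($6,640.00 − $4,000.00) = $176.00 + 12.8% × $2,640.00 = $513.92
Workforce Levy: cap $185,320.00 − YTD $179,010.00 = $6,310.00 subject; 5.3% × $6,310.00 = $334.43
Disability Insurance: 0.64% × $6,960.00 = $44.54
Total: $513.92 + $334.43 + $44.54 = $892.89

$892.89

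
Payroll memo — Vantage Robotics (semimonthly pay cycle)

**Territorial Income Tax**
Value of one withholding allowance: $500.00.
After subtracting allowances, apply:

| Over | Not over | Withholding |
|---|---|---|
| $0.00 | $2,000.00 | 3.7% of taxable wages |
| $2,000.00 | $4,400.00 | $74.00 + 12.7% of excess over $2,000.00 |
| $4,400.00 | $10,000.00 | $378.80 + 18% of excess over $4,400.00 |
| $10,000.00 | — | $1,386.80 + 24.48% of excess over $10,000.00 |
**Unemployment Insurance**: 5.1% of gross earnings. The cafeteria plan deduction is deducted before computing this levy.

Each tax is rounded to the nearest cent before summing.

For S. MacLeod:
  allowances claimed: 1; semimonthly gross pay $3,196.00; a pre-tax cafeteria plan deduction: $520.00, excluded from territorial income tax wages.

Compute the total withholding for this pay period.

Territorial Income Tax: taxable = $3,196.00 − $520.00 − 1×$500.00 = $2,176.00
  $74.00 + 12.7% × ($2,176.00 − $2,000.00) = $74.00 + 12.7% × $176.00 = $96.35
Unemployment Insurance: 5.1% × $2,676.00 = $136.48
Total: $96.35 + $136.48 = $232.83

$232.83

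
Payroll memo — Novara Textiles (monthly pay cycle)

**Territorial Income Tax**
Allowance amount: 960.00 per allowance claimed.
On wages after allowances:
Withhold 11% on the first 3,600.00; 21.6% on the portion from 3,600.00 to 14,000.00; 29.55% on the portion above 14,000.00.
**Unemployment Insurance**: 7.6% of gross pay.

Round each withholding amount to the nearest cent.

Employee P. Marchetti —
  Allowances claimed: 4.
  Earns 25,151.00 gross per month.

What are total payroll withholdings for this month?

6,714.28

Territorial Income Tax: taxable = 25,151.00 − 4×960.00 = 21,311.00
  2,642.40 + 29.55% × (21,311.00 − 14,000.00) = 2,642.40 + 29.55% × 7,311.00 = 4,802.80
Unemployment Insurance: 7.6% × 25,151.00 = 1,911.48
Total: 4,802.80 + 1,911.48 = 6,714.28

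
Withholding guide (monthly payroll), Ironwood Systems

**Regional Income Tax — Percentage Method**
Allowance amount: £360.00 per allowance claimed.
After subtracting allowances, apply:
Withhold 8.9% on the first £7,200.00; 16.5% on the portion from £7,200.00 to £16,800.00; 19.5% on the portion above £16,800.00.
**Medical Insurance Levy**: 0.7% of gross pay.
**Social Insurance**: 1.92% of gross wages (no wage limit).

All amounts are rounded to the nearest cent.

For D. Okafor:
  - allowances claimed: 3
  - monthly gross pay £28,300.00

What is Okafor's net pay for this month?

Regional Income Tax: taxable = £28,300.00 − 3×£360.00 = £27,220.00
  £2,224.80 + 19.5% × (£27,220.00 − £16,800.00) = £2,224.80 + 19.5% × £10,420.00 = £4,256.70
Medical Insurance Levy: 0.7% × £28,300.00 = £198.10
Social Insurance: 1.92% × £28,300.00 = £543.36
Total withheld: £4,256.70 + £198.10 + £543.36 = £4,998.16
Net pay: £28,300.00 − £4,998.16 = £23,301.84

£23,301.84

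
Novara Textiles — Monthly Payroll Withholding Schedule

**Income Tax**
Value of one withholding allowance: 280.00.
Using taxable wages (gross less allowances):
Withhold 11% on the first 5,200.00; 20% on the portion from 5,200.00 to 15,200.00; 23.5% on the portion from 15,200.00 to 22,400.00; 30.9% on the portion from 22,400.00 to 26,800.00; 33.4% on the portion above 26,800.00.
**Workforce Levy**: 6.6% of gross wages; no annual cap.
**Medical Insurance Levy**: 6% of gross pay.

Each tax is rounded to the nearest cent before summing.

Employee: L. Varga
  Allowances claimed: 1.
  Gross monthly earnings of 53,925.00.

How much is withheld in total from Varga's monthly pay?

Income Tax: taxable = 53,925.00 − 1×280.00 = 53,645.00
  5,623.60 + 33.4% × (53,645.00 − 26,800.00) = 5,623.60 + 33.4% × 26,845.00 = 14,589.83
Workforce Levy: 6.6% × 53,925.00 = 3,559.05
Medical Insurance Levy: 6% × 53,925.00 = 3,235.50
Total: 14,589.83 + 3,559.05 + 3,235.50 = 21,384.38

21,384.38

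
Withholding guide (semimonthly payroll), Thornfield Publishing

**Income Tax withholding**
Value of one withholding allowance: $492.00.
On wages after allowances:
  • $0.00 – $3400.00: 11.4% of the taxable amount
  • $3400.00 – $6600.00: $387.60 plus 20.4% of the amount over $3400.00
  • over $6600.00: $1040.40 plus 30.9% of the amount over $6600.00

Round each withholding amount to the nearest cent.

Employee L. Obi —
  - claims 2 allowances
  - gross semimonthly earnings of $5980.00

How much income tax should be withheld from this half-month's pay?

$713.18

Income Tax: taxable = $5980.00 − 2×$492.00 = $4996.00
  $387.60 + 20.4% × ($4996.00 − $3400.00) = $387.60 + 20.4% × $1596.00 = $713.18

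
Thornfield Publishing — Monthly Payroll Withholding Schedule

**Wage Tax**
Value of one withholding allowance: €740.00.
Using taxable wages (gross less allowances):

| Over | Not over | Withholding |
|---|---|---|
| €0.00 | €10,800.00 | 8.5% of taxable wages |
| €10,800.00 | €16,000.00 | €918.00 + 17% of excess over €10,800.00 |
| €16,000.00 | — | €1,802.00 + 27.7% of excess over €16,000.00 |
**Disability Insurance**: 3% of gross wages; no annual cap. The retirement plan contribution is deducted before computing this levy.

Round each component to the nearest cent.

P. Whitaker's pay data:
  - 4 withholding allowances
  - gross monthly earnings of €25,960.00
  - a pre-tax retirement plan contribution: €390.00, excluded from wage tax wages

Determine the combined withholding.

€4,400.07

Wage Tax: taxable = €25,960.00 − €390.00 − 4×€740.00 = €22,610.00
  €1,802.00 + 27.7% × (€22,610.00 − €16,000.00) = €1,802.00 + 27.7% × €6,610.00 = €3,632.97
Disability Insurance: 3% × €25,570.00 = €767.10
Total: €3,632.97 + €767.10 = €4,400.07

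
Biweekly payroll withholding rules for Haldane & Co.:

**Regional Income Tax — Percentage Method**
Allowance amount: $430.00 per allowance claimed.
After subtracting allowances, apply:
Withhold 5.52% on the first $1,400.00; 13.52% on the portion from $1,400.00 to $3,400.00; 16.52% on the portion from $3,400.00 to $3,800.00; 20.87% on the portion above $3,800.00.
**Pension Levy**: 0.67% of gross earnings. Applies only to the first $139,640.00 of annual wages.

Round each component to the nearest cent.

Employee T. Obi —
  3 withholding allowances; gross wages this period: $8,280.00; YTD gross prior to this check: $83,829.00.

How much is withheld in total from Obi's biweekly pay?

Regional Income Tax: taxable = $8,280.00 − 3×$430.00 = $6,990.00
  $413.76 + 20.87% × ($6,990.00 − $3,800.00) = $413.76 + 20.87% × $3,190.00 = $1,079.51
Pension Levy: 0.67% × $8,280.00 = $55.48
Total: $1,079.51 + $55.48 = $1,134.99

$1,134.99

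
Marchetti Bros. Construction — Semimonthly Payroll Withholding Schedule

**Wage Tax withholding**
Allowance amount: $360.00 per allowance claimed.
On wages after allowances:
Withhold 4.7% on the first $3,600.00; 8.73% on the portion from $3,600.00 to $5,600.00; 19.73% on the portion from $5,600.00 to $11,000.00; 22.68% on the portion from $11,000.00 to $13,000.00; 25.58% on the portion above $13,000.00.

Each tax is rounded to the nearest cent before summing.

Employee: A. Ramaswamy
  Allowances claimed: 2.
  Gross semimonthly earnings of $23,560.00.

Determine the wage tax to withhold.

$4,379.89

Wage Tax: taxable = $23,560.00 − 2×$360.00 = $22,840.00
  $1,862.82 + 25.58% × ($22,840.00 − $13,000.00) = $1,862.82 + 25.58% × $9,840.00 = $4,379.89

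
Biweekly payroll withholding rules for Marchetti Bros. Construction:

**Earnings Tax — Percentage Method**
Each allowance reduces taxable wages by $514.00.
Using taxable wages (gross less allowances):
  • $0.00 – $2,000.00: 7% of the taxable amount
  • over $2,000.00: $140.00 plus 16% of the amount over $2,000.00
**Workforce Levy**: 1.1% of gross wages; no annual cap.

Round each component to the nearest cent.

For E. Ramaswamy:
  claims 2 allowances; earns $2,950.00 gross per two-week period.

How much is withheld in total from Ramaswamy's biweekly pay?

$166.99

Earnings Tax: taxable = $2,950.00 − 2×$514.00 = $1,922.00
  7% × $1,922.00 = $134.54
Workforce Levy: 1.1% × $2,950.00 = $32.45
Total: $134.54 + $32.45 = $166.99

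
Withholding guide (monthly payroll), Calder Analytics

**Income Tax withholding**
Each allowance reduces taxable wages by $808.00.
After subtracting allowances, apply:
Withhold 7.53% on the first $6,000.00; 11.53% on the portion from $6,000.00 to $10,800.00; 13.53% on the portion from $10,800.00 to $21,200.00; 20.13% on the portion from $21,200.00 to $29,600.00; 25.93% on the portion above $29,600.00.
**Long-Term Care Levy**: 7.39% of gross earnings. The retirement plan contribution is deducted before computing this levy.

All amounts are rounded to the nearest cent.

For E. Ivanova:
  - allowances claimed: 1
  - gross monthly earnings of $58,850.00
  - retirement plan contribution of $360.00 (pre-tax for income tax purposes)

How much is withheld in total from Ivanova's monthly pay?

$15,707.35

Income Tax: taxable = $58,850.00 − $360.00 − 1×$808.00 = $57,682.00
  $4,103.28 + 25.93% × ($57,682.00 − $29,600.00) = $4,103.28 + 25.93% × $28,082.00 = $11,384.94
Long-Term Care Levy: 7.39% × $58,490.00 = $4,322.41
Total: $11,384.94 + $4,322.41 = $15,707.35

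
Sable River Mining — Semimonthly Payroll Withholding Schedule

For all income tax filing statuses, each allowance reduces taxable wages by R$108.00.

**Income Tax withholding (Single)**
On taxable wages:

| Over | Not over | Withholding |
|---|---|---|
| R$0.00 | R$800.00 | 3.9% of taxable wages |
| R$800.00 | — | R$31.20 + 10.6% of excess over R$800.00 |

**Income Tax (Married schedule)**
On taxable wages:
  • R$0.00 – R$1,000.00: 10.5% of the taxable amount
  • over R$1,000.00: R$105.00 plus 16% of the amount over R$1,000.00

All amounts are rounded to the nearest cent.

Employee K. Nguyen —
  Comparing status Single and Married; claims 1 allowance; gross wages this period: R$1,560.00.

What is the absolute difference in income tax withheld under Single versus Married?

R$77.01

Income Tax (Single): taxable = R$1,560.00 − 1×R$108.00 = R$1,452.00
  R$31.20 + 10.6% × (R$1,452.00 − R$800.00) = R$31.20 + 10.6% × R$652.00 = R$100.31
Income Tax (Married): taxable = R$1,560.00 − 1×R$108.00 = R$1,452.00
  R$105.00 + 16% × (R$1,452.00 − R$1,000.00) = R$105.00 + 16% × R$452.00 = R$177.32
Difference: |R$100.31 − R$177.32| = R$77.01 (higher under Married)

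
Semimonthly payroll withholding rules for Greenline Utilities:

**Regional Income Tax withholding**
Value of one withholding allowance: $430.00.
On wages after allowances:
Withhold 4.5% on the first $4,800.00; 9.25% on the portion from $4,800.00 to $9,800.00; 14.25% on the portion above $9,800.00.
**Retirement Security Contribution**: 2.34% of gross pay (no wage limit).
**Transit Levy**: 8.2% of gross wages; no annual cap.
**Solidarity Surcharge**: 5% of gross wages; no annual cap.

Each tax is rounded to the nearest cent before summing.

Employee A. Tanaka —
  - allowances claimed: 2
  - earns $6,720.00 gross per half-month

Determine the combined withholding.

$1,358.34

Regional Income Tax: taxable = $6,720.00 − 2×$430.00 = $5,860.00
  $216.00 + 9.25% × ($5,860.00 − $4,800.00) = $216.00 + 9.25% × $1,060.00 = $314.05
Retirement Security Contribution: 2.34% × $6,720.00 = $157.25
Transit Levy: 8.2% × $6,720.00 = $551.04
Solidarity Surcharge: 5% × $6,720.00 = $336.00
Total: $314.05 + $157.25 + $551.04 + $336.00 = $1,358.34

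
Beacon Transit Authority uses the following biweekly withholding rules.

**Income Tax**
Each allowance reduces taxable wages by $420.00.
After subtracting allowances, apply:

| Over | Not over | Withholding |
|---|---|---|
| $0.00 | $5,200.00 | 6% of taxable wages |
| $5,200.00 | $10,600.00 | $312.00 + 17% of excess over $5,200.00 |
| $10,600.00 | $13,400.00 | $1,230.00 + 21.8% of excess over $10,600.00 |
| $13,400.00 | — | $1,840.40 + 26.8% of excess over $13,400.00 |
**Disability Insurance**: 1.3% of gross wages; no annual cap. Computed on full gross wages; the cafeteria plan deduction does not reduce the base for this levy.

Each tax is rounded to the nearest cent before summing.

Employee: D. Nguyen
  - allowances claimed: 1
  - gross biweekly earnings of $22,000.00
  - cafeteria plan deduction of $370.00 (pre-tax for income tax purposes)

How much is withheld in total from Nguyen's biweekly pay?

Income Tax: taxable = $22,000.00 − $370.00 − 1×$420.00 = $21,210.00
  $1,840.40 + 26.8% × ($21,210.00 − $13,400.00) = $1,840.40 + 26.8% × $7,810.00 = $3,933.48
Disability Insurance: 1.3% × $22,000.00 = $286.00
Total: $3,933.48 + $286.00 = $4,219.48

$4,219.48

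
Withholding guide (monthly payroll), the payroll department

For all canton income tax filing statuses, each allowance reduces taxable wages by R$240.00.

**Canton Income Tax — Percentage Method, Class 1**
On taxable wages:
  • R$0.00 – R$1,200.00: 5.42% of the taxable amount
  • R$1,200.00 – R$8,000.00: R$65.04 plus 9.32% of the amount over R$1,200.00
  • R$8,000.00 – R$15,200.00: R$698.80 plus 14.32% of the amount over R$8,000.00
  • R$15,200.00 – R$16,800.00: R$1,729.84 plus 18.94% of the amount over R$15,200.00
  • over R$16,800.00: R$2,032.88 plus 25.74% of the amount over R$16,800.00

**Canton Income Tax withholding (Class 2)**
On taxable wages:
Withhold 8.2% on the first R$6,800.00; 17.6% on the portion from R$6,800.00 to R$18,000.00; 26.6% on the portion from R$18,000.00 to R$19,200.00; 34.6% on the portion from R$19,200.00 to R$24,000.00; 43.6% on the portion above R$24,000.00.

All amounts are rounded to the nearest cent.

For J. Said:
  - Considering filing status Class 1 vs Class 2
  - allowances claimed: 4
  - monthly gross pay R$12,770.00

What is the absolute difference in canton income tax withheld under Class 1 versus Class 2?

R$194.97

Canton Income Tax (Class 1): taxable = R$12,770.00 − 4×R$240.00 = R$11,810.00
  R$698.80 + 14.32% × (R$11,810.00 − R$8,000.00) = R$698.80 + 14.32% × R$3,810.00 = R$1,244.39
Canton Income Tax (Class 2): taxable = R$12,770.00 − 4×R$240.00 = R$11,810.00
  R$557.60 + 17.6% × (R$11,810.00 − R$6,800.00) = R$557.60 + 17.6% × R$5,010.00 = R$1,439.36
Difference: |R$1,244.39 − R$1,439.36| = R$194.97 (higher under Class 2)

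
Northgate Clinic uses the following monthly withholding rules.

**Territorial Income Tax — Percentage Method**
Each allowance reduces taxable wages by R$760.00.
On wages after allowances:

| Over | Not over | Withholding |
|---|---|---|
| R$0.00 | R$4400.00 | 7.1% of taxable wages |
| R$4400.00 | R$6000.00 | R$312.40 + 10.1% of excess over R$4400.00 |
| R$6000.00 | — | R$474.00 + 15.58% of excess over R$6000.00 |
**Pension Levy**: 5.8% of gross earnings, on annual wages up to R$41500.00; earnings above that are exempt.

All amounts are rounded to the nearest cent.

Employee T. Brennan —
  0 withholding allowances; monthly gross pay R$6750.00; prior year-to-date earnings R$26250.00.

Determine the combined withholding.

Territorial Income Tax: taxable = R$6750.00
  R$474.00 + 15.58% × (R$6750.00 − R$6000.00) = R$474.00 + 15.58% × R$750.00 = R$590.85
Pension Levy: 5.8% × R$6750.00 = R$391.50
Total: R$590.85 + R$391.50 = R$982.35

R$982.35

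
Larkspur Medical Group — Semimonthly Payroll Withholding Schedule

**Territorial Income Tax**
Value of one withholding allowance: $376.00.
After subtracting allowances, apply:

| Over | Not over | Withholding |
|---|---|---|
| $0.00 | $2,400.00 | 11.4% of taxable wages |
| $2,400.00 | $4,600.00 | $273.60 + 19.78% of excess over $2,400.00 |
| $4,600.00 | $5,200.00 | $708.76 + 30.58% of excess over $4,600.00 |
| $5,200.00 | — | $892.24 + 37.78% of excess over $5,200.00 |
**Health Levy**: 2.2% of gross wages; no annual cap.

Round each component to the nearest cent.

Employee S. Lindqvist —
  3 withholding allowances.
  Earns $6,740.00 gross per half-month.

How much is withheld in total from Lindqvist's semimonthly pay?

Territorial Income Tax: taxable = $6,740.00 − 3×$376.00 = $5,612.00
  $892.24 + 37.78% × ($5,612.00 − $5,200.00) = $892.24 + 37.78% × $412.00 = $1,047.89
Health Levy: 2.2% × $6,740.00 = $148.28
Total: $1,047.89 + $148.28 = $1,196.17

$1,196.17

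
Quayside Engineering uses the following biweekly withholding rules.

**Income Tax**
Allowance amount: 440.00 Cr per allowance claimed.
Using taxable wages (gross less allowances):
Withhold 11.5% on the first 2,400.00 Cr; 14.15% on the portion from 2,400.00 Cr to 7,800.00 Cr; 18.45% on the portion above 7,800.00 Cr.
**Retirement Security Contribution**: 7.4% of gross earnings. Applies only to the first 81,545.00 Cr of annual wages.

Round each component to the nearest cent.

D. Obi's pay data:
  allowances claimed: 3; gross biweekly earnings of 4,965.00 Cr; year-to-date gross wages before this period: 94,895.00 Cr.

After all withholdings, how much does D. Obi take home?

4,512.83 Cr

Income Tax: taxable = 4,965.00 Cr − 3×440.00 Cr = 3,645.00 Cr
  276.00 Cr + 14.15% × (3,645.00 Cr − 2,400.00 Cr) = 276.00 Cr + 14.15% × 1,245.00 Cr = 452.17 Cr
Retirement Security Contribution: YTD 94,895.00 Cr ≥ cap 81,545.00 Cr → 0.00 Cr
Total withheld: 452.17 Cr + 0.00 Cr = 452.17 Cr
Net pay: 4,965.00 Cr − 452.17 Cr = 4,512.83 Cr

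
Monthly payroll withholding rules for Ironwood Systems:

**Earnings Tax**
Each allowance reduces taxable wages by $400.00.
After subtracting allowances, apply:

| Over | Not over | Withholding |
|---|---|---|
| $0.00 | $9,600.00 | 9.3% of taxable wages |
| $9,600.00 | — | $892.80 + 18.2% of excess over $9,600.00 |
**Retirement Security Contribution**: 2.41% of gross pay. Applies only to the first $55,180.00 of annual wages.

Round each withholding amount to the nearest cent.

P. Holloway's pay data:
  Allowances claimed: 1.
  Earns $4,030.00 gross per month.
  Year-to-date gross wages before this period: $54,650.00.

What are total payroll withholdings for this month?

Earnings Tax: taxable = $4,030.00 − 1×$400.00 = $3,630.00
  9.3% × $3,630.00 = $337.59
Retirement Security Contribution: cap $55,180.00 − YTD $54,650.00 = $530.00 subject; 2.41% × $530.00 = $12.77
Total: $337.59 + $12.77 = $350.36

$350.36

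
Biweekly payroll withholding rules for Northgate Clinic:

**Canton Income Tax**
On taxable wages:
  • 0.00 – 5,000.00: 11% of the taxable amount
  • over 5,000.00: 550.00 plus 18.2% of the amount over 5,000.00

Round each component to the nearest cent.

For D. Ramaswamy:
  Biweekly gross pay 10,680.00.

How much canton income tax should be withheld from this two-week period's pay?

Canton Income Tax: taxable = 10,680.00
  550.00 + 18.2% × (10,680.00 − 5,000.00) = 550.00 + 18.2% × 5,680.00 = 1,583.76

1,583.76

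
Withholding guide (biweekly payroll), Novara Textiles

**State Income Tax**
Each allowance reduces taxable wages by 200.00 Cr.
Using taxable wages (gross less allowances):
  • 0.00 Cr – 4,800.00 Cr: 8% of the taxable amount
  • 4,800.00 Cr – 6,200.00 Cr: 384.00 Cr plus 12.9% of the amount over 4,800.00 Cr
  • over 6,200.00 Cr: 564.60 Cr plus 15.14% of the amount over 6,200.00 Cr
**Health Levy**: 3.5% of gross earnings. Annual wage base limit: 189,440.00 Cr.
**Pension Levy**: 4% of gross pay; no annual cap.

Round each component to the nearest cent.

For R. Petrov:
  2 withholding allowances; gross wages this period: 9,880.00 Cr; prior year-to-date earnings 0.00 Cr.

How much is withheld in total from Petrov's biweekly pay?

State Income Tax: taxable = 9,880.00 Cr − 2×200.00 Cr = 9,480.00 Cr
  564.60 Cr + 15.14% × (9,480.00 Cr − 6,200.00 Cr) = 564.60 Cr + 15.14% × 3,280.00 Cr = 1,061.19 Cr
Health Levy: 3.5% × 9,880.00 Cr = 345.80 Cr
Pension Levy: 4% × 9,880.00 Cr = 395.20 Cr
Total: 1,061.19 Cr + 345.80 Cr + 395.20 Cr = 1,802.19 Cr

1,802.19 Cr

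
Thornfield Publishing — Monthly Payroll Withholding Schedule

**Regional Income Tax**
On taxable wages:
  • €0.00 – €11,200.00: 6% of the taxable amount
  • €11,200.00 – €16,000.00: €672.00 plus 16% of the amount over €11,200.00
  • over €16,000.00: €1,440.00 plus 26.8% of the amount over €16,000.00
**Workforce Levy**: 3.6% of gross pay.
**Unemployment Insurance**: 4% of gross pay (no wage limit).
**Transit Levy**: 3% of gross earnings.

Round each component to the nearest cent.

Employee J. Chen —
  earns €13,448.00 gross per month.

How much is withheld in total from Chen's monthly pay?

Regional Income Tax: taxable = €13,448.00
  €672.00 + 16% × (€13,448.00 − €11,200.00) = €672.00 + 16% × €2,248.00 = €1,031.68
Workforce Levy: 3.6% × €13,448.00 = €484.13
Unemployment Insurance: 4% × €13,448.00 = €537.92
Transit Levy: 3% × €13,448.00 = €403.44
Total: €1,031.68 + €484.13 + €537.92 + €403.44 = €2,457.17

€2,457.17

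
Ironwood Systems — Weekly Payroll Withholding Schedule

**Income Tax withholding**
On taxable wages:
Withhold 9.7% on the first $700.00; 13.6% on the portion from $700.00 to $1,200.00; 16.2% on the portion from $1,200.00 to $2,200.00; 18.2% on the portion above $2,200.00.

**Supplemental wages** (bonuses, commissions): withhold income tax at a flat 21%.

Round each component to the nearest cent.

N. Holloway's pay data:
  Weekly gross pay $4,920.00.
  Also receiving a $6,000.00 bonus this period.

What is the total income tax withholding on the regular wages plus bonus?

$2,052.94

Income Tax: taxable = $4,920.00
  $297.90 + 18.2% × ($4,920.00 − $2,200.00) = $297.90 + 18.2% × $2,720.00 = $792.94
Supplemental (21% flat on bonus): 21% × $6,000.00 = $1,260.00
Total income tax: $792.94 + $1,260.00 = $2,052.94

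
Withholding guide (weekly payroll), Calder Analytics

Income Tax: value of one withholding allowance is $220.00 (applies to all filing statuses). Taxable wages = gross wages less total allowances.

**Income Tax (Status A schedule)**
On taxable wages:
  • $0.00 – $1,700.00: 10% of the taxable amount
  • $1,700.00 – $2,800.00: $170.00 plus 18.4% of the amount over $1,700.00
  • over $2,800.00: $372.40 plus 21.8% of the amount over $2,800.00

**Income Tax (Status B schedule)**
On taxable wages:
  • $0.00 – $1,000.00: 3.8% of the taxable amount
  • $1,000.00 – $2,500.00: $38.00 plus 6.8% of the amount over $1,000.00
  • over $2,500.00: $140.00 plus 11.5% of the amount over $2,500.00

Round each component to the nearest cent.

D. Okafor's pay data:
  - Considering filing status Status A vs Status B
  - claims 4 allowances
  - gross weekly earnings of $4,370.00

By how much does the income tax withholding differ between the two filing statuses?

Income Tax (Status A): taxable = $4,370.00 − 4×$220.00 = $3,490.00
  $372.40 + 21.8% × ($3,490.00 − $2,800.00) = $372.40 + 21.8% × $690.00 = $522.82
Income Tax (Status B): taxable = $4,370.00 − 4×$220.00 = $3,490.00
  $140.00 + 11.5% × ($3,490.00 − $2,500.00) = $140.00 + 11.5% × $990.00 = $253.85
Difference: |$522.82 − $253.85| = $268.97 (higher under Status A)

$268.97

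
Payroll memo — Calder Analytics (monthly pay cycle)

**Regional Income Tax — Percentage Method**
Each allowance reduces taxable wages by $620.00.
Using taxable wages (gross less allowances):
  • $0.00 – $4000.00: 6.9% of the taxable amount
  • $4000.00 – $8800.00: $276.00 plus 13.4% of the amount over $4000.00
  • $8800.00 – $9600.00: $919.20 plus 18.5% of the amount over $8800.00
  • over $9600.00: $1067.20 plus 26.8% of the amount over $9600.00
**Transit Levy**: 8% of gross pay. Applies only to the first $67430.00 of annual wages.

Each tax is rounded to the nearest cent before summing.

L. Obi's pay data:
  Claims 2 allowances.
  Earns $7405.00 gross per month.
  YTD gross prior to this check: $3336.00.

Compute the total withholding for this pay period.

Regional Income Tax: taxable = $7405.00 − 2×$620.00 = $6165.00
  $276.00 + 13.4% × ($6165.00 − $4000.00) = $276.00 + 13.4% × $2165.00 = $566.11
Transit Levy: 8% × $7405.00 = $592.40
Total: $566.11 + $592.40 = $1158.51

$1158.51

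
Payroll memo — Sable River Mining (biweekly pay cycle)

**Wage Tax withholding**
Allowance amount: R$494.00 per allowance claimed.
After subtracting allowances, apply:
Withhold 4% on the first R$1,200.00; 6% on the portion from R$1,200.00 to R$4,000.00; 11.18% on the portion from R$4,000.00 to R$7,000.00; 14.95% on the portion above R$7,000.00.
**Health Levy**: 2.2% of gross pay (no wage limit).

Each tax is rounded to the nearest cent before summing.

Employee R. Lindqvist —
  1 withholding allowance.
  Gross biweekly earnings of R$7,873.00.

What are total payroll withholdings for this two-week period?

Wage Tax: taxable = R$7,873.00 − 1×R$494.00 = R$7,379.00
  R$551.40 + 14.95% × (R$7,379.00 − R$7,000.00) = R$551.40 + 14.95% × R$379.00 = R$608.06
Health Levy: 2.2% × R$7,873.00 = R$173.21
Total: R$608.06 + R$173.21 = R$781.27

R$781.27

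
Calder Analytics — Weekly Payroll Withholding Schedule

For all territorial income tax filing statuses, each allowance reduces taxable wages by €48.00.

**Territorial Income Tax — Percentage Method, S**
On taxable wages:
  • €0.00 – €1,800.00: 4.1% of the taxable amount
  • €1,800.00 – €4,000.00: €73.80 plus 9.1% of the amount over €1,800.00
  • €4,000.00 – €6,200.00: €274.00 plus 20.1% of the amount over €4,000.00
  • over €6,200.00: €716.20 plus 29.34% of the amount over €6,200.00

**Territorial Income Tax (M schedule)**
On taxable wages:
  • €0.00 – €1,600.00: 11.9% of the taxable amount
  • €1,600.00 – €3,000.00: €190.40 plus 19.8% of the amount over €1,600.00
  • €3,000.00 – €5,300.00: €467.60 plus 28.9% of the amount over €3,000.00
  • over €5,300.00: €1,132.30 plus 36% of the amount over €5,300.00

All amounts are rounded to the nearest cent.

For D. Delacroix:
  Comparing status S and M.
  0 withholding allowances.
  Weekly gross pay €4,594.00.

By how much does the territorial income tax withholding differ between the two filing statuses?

Territorial Income Tax (S): taxable = €4,594.00
  €274.00 + 20.1% × (€4,594.00 − €4,000.00) = €274.00 + 20.1% × €594.00 = €393.39
Territorial Income Tax (M): taxable = €4,594.00
  €467.60 + 28.9% × (€4,594.00 − €3,000.00) = €467.60 + 28.9% × €1,594.00 = €928.27
Difference: |€393.39 − €928.27| = €534.88 (higher under M)

€534.88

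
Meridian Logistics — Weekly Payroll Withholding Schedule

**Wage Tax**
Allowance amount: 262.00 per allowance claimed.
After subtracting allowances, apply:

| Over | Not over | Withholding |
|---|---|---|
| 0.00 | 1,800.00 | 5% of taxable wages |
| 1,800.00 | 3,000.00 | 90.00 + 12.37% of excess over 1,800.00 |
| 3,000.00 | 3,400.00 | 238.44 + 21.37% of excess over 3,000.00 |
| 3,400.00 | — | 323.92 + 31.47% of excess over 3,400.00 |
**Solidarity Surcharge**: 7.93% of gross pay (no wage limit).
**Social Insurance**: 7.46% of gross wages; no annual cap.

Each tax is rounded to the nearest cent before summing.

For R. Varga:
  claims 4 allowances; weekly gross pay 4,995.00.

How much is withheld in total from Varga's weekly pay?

1,264.79

Wage Tax: taxable = 4,995.00 − 4×262.00 = 3,947.00
  323.92 + 31.47% × (3,947.00 − 3,400.00) = 323.92 + 31.47% × 547.00 = 496.06
Solidarity Surcharge: 7.93% × 4,995.00 = 396.10
Social Insurance: 7.46% × 4,995.00 = 372.63
Total: 496.06 + 396.10 + 372.63 = 1,264.79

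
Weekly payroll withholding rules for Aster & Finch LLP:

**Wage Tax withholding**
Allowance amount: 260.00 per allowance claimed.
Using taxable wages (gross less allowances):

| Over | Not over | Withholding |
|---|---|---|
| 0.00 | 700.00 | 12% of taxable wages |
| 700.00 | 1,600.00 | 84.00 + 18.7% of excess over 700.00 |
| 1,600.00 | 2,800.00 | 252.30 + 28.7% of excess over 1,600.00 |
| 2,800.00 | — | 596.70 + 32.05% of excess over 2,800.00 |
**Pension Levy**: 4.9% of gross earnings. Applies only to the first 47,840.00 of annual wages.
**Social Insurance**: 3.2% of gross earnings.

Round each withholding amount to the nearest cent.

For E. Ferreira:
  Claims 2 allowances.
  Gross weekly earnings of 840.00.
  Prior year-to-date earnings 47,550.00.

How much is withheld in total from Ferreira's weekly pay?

79.49

Wage Tax: taxable = 840.00 − 2×260.00 = 320.00
  12% × 320.00 = 38.40
Pension Levy: cap 47,840.00 − YTD 47,550.00 = 290.00 subject; 4.9% × 290.00 = 14.21
Social Insurance: 3.2% × 840.00 = 26.88
Total: 38.40 + 14.21 + 26.88 = 79.49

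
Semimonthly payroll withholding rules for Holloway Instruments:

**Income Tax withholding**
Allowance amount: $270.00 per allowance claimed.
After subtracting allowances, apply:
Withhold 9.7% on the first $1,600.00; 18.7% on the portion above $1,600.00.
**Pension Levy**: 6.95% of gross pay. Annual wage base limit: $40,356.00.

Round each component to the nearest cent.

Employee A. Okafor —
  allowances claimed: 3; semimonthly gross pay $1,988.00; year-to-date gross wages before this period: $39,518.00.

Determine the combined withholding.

Income Tax: taxable = $1,988.00 − 3×$270.00 = $1,178.00
  9.7% × $1,178.00 = $114.27
Pension Levy: cap $40,356.00 − YTD $39,518.00 = $838.00 subject; 6.95% × $838.00 = $58.24
Total: $114.27 + $58.24 = $172.51

$172.51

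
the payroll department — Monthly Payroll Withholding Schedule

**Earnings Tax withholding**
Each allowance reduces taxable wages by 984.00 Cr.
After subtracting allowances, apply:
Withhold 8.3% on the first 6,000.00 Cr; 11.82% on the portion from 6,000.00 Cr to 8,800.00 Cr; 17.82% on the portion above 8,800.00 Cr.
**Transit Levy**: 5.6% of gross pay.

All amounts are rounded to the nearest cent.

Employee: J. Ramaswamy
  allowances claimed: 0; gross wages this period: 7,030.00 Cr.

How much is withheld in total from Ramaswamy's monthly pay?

Earnings Tax: taxable = 7,030.00 Cr
  498.00 Cr + 11.82% × (7,030.00 Cr − 6,000.00 Cr) = 498.00 Cr + 11.82% × 1,030.00 Cr = 619.75 Cr
Transit Levy: 5.6% × 7,030.00 Cr = 393.68 Cr
Total: 619.75 Cr + 393.68 Cr = 1,013.43 Cr

1,013.43 Cr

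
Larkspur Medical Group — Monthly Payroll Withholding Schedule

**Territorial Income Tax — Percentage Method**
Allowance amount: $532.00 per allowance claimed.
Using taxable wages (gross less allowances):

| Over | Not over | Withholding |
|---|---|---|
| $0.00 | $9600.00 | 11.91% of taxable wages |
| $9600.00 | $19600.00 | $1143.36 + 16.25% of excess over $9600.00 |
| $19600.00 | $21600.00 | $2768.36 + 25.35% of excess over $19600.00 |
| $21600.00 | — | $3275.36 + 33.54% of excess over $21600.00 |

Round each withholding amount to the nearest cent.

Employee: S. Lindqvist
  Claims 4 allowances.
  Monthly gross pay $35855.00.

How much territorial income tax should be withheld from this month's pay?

$7342.76

Territorial Income Tax: taxable = $35855.00 − 4×$532.00 = $33727.00
  $3275.36 + 33.54% × ($33727.00 − $21600.00) = $3275.36 + 33.54% × $12127.00 = $7342.76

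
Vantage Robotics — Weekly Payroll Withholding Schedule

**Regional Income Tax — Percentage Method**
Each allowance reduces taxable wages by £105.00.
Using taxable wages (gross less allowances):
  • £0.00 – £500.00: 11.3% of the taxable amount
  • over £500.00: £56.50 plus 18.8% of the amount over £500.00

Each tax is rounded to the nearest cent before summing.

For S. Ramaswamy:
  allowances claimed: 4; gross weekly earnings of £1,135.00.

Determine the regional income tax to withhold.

Regional Income Tax: taxable = £1,135.00 − 4×£105.00 = £715.00
  £56.50 + 18.8% × (£715.00 − £500.00) = £56.50 + 18.8% × £215.00 = £96.92

£96.92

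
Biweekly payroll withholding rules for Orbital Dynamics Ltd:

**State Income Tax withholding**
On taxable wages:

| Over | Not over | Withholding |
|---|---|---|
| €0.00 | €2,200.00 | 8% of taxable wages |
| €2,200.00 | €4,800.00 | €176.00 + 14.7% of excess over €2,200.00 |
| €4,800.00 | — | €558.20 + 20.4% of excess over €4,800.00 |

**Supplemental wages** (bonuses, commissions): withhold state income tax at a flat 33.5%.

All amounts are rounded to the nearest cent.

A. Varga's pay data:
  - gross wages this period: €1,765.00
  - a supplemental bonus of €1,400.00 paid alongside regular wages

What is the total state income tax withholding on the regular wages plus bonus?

State Income Tax: taxable = €1,765.00
  8% × €1,765.00 = €141.20
Supplemental (33.5% flat on bonus): 33.5% × €1,400.00 = €469.00
Total state income tax: €141.20 + €469.00 = €610.20

€610.20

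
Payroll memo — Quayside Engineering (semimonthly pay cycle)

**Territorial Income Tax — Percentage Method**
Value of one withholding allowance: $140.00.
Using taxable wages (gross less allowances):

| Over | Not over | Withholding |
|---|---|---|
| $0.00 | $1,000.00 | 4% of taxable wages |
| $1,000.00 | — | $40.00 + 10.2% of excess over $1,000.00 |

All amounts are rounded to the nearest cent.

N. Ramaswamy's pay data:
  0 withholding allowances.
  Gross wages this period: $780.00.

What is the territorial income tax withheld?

$31.20

Territorial Income Tax: taxable = $780.00
  4% × $780.00 = $31.20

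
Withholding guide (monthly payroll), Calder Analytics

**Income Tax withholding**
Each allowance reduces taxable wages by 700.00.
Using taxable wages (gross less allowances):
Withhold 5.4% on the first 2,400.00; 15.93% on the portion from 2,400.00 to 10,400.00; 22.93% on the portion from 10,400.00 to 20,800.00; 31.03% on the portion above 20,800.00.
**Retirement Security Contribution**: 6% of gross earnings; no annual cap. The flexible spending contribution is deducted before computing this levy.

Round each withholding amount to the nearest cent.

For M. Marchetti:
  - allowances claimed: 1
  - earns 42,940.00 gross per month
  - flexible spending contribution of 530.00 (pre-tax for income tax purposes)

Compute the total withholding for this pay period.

12,821.69

Income Tax: taxable = 42,940.00 − 530.00 − 1×700.00 = 41,710.00
  3,788.72 + 31.03% × (41,710.00 − 20,800.00) = 3,788.72 + 31.03% × 20,910.00 = 10,277.09
Retirement Security Contribution: 6% × 42,410.00 = 2,544.60
Total: 10,277.09 + 2,544.60 = 12,821.69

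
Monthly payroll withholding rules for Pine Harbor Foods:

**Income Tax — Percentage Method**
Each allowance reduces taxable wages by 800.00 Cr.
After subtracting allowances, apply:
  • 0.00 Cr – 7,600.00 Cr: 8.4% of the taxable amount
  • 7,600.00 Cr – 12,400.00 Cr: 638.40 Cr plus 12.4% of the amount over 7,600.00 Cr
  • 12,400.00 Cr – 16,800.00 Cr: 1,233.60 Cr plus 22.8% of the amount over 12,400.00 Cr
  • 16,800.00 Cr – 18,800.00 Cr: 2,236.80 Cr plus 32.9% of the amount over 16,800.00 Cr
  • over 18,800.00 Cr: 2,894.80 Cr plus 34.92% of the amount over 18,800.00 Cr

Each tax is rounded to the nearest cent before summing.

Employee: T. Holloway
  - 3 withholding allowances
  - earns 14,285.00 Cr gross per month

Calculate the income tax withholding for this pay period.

Income Tax: taxable = 14,285.00 Cr − 3×800.00 Cr = 11,885.00 Cr
  638.40 Cr + 12.4% × (11,885.00 Cr − 7,600.00 Cr) = 638.40 Cr + 12.4% × 4,285.00 Cr = 1,169.74 Cr

1,169.74 Cr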